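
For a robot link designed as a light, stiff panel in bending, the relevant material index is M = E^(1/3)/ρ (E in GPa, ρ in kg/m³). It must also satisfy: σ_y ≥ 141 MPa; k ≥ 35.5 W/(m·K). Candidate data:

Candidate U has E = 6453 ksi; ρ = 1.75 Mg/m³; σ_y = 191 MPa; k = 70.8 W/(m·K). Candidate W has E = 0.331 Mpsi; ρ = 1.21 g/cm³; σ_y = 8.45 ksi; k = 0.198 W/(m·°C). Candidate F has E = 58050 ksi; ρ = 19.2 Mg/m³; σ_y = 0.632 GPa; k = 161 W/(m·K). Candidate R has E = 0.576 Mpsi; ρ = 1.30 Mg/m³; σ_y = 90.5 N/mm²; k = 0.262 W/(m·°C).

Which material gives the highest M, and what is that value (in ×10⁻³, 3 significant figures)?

candidate U, M = 2.02×10⁻³

Screen on constraints: σ_y ≥ 141 MPa; k ≥ 35.5 W/(m·K). Survivors: candidate U, candidate F.
Convert each candidate to consistent units, then evaluate M:
  candidate U: E = 44.49 GPa, ρ = 1750 kg/m³
  candidate F: E = 400.2 GPa, ρ = 19200 kg/m³
  candidate U: M = 2.02×10⁻³
  candidate F: M = 0.384×10⁻³
Candidate U ranks first.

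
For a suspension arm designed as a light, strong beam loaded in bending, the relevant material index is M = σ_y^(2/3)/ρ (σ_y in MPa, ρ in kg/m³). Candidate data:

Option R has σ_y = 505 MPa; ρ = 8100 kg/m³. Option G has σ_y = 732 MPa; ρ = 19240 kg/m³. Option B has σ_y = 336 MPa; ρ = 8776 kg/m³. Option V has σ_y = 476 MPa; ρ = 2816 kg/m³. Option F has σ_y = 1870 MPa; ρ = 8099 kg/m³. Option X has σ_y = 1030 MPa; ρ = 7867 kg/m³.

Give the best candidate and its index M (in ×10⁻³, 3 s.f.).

option V, M = 21.6×10⁻³

Evaluate M for each candidate:
  option V: M = 21.6×10⁻³
  option F: M = 18.7×10⁻³
  option X: M = 13.0×10⁻³
  option R: M = 7.83×10⁻³
  option B: M = 5.51×10⁻³
  option G: M = 4.22×10⁻³
Option V ranks first.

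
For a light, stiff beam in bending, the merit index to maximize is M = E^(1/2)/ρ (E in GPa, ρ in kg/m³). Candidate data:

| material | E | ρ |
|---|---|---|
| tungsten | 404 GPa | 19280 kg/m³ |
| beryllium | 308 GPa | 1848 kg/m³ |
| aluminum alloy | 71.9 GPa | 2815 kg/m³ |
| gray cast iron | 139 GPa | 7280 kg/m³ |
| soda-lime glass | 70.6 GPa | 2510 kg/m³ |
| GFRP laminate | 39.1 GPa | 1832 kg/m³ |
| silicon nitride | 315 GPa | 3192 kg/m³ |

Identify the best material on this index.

Per-candidate index values:
  beryllium: M = 9.50×10⁻³
  silicon nitride: M = 5.56×10⁻³
  GFRP laminate: M = 3.41×10⁻³
  soda-lime glass: M = 3.35×10⁻³
  aluminum alloy: M = 3.01×10⁻³
  gray cast iron: M = 1.62×10⁻³
  tungsten: M = 1.04×10⁻³
The maximum is for beryllium.

beryllium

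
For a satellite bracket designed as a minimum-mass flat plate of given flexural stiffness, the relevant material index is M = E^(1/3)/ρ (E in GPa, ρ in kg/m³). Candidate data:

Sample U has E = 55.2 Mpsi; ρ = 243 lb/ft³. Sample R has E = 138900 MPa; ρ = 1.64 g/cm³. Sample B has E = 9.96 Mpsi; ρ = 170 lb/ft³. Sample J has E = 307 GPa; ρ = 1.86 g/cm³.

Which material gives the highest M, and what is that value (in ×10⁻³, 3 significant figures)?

Convert each candidate to consistent units, then evaluate M:
  sample U: E = 380.6 GPa, ρ = 3892 kg/m³
  sample R: E = 138.9 GPa, ρ = 1640 kg/m³
  sample B: E = 68.67 GPa, ρ = 2723 kg/m³
  sample J: E = 307.0 GPa, ρ = 1860 kg/m³
  sample J: M = 3.63×10⁻³
  sample R: M = 3.16×10⁻³
  sample U: M = 1.86×10⁻³
  sample B: M = 1.50×10⁻³
Sample J has the largest M.

sample J, M = 3.63×10⁻³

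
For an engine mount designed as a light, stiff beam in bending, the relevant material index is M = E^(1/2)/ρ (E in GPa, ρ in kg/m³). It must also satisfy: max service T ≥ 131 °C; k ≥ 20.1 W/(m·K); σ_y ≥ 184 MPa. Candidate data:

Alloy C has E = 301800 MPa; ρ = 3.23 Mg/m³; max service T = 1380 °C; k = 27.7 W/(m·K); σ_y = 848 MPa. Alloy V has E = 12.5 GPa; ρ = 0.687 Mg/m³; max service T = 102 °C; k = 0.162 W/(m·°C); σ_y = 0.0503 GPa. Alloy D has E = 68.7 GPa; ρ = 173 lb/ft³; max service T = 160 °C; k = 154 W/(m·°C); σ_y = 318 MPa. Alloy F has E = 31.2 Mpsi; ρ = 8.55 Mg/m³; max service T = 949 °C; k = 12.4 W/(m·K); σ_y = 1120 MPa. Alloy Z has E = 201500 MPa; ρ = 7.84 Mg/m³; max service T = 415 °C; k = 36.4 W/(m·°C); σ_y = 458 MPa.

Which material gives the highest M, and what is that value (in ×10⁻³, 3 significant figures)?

alloy C, M = 5.38×10⁻³

Screen on constraints: max service T ≥ 131 °C; k ≥ 20.1 W/(m·K); σ_y ≥ 184 MPa. Survivors: alloy C, alloy D, alloy Z.
In SI units:
  alloy C: E = 301.8 GPa, ρ = 3230 kg/m³
  alloy D: E = 68.70 GPa, ρ = 2771 kg/m³
  alloy Z: E = 201.5 GPa, ρ = 7840 kg/m³
  alloy C: M = 5.38×10⁻³
  alloy D: M = 2.99×10⁻³
  alloy Z: M = 1.81×10⁻³
Alloy C ranks first.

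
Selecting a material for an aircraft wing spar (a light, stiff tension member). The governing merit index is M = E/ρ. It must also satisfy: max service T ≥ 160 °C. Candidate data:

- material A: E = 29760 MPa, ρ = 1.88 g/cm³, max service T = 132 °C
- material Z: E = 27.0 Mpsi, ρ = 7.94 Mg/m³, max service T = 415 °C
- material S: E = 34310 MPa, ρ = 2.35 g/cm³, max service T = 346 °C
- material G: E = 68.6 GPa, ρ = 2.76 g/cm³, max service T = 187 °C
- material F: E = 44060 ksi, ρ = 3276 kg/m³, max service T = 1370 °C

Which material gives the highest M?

Screen on constraints: max service T ≥ 160 °C. Survivors: material Z, material S, material G, material F.
In SI units:
  material Z: E = 186.2 GPa, ρ = 7940 kg/m³
  material S: E = 34.31 GPa, ρ = 2350 kg/m³
  material G: E = 68.60 GPa, ρ = 2760 kg/m³
  material F: E = 303.8 GPa, ρ = 3276 kg/m³
  material F: M = 92.7 MN·m/kg
  material G: M = 24.9 MN·m/kg
  material Z: M = 23.4 MN·m/kg
  material S: M = 14.6 MN·m/kg
Material F has the largest M.

material F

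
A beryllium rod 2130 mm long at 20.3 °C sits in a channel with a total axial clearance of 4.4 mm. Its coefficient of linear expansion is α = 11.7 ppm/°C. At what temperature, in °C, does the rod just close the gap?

α·L₀·ΔT = 4.4 mm ⇒ ΔT = 4.4 / (11.7×10⁻⁶ × 2130.0) = 176.6 K.
T = 20.3 + 176.6 = 196.9 °C.

197 °C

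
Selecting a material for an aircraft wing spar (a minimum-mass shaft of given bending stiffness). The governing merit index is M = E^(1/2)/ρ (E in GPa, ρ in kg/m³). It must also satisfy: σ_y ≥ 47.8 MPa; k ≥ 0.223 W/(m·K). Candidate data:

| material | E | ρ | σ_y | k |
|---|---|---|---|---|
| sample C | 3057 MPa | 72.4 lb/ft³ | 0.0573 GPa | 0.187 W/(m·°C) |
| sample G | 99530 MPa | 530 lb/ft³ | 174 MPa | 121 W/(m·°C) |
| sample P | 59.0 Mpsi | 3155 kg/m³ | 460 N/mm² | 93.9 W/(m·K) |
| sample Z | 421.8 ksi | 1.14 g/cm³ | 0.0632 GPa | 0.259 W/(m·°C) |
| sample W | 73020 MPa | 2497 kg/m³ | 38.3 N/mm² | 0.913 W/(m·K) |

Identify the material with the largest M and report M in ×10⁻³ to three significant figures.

sample P, M = 6.39×10⁻³

Screen on constraints: σ_y ≥ 47.8 MPa; k ≥ 0.223 W/(m·K). Survivors: sample G, sample P, sample Z.
Convert each candidate to consistent units, then evaluate M:
  sample G: E = 99.53 GPa, ρ = 8490 kg/m³
  sample P: E = 406.8 GPa, ρ = 3155 kg/m³
  sample Z: E = 2.908 GPa, ρ = 1140 kg/m³
  sample P: M = 6.39×10⁻³
  sample Z: M = 1.50×10⁻³
  sample G: M = 1.18×10⁻³
Sample P has the largest M.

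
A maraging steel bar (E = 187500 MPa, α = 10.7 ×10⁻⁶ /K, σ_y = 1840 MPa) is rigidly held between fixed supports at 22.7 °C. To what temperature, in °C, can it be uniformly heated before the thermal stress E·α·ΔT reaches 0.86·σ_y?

E = 187500 MPa = 187.5 GPa.
E·α·ΔT = 1582 MPa ⇒ ΔT = 1582 / (187.5×10³ × 10.7×10⁻⁶) = 788.7 K.
T = 22.7 + 788.7 = 811.4 °C.

811 °C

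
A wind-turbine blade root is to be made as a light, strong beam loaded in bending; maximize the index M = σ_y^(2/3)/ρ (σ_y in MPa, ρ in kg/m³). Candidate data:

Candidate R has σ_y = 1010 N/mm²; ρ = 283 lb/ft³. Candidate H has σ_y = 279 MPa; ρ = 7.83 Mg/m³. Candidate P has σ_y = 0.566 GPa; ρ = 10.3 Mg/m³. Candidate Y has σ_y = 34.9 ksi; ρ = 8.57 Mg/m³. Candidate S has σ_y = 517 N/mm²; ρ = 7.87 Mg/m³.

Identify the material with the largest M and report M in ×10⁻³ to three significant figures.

candidate R, M = 22.2×10⁻³

After converting to SI:
  candidate R: σ_y = 1010 MPa, ρ = 4533 kg/m³
  candidate H: σ_y = 279.0 MPa, ρ = 7830 kg/m³
  candidate P: σ_y = 566.0 MPa, ρ = 10300 kg/m³
  candidate Y: σ_y = 240.6 MPa, ρ = 8570 kg/m³
  candidate S: σ_y = 517.0 MPa, ρ = 7870 kg/m³
  candidate R: M = 22.2×10⁻³
  candidate S: M = 8.19×10⁻³
  candidate P: M = 6.64×10⁻³
  candidate H: M = 5.45×10⁻³
  candidate Y: M = 4.51×10⁻³
The maximum is for candidate R.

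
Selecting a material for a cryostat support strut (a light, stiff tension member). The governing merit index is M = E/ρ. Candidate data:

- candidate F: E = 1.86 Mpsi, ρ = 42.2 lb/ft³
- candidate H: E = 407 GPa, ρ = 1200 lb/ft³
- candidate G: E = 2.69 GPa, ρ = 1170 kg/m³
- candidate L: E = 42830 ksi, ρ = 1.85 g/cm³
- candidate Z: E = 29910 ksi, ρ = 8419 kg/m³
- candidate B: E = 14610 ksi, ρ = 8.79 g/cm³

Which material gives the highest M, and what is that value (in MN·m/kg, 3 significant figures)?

After converting to SI:
  candidate F: E = 12.82 GPa, ρ = 676.0 kg/m³
  candidate H: E = 407.0 GPa, ρ = 19220 kg/m³
  candidate G: E = 2.690 GPa, ρ = 1170 kg/m³
  candidate L: E = 295.3 GPa, ρ = 1850 kg/m³
  candidate Z: E = 206.2 GPa, ρ = 8419 kg/m³
  candidate B: E = 100.7 GPa, ρ = 8790 kg/m³
  candidate L: M = 160 MN·m/kg
  candidate Z: M = 24.5 MN·m/kg
  candidate H: M = 21.2 MN·m/kg
  candidate F: M = 19.0 MN·m/kg
  candidate B: M = 11.5 MN·m/kg
  candidate G: M = 2.30 MN·m/kg
Highest index: candidate L.

candidate L, M = 160 MN·m/kg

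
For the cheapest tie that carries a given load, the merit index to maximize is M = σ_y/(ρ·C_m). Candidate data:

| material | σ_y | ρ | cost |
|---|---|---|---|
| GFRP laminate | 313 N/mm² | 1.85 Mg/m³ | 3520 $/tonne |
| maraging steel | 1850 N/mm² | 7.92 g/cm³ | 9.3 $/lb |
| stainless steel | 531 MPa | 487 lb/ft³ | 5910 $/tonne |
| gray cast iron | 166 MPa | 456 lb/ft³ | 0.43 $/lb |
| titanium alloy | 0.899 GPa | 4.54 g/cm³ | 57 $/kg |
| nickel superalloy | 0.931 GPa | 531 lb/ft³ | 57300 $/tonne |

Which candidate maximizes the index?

Convert each candidate to consistent units, then evaluate M:
  GFRP laminate: σ_y = 313.0 MPa, ρ = 1850 kg/m³, cost = 3.520 $/kg
  maraging steel: σ_y = 1850 MPa, ρ = 7920 kg/m³, cost = 20.50 $/kg
  stainless steel: σ_y = 531.0 MPa, ρ = 7801 kg/m³, cost = 5.910 $/kg
  gray cast iron: σ_y = 166.0 MPa, ρ = 7304 kg/m³, cost = 0.9480 $/kg
  titanium alloy: σ_y = 899.0 MPa, ρ = 4540 kg/m³, cost = 57.00 $/kg
  nickel superalloy: σ_y = 931.0 MPa, ρ = 8506 kg/m³, cost = 57.30 $/kg
  GFRP laminate: M = 48.1 kN·m per $
  gray cast iron: M = 24.0 kN·m per $
  stainless steel: M = 11.5 kN·m per $
  maraging steel: M = 11.4 kN·m per $
  titanium alloy: M = 3.47 kN·m per $
  nickel superalloy: M = 1.91 kN·m per $
The maximum is for GFRP laminate.

GFRP laminate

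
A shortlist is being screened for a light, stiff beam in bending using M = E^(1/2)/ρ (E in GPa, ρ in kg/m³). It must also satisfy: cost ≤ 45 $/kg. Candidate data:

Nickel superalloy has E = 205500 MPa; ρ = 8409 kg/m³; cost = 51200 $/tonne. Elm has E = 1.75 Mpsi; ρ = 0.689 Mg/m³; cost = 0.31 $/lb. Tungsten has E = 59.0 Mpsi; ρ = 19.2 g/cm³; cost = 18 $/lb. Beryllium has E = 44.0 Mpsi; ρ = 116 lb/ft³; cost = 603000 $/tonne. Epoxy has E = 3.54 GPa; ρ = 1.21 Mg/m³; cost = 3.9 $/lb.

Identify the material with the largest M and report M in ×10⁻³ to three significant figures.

elm, M = 5.04×10⁻³

Screen on constraints: cost ≤ 45 $/kg. Survivors: elm, tungsten, epoxy.
Putting every candidate on a common basis:
  elm: E = 12.07 GPa, ρ = 689.0 kg/m³
  tungsten: E = 406.8 GPa, ρ = 19200 kg/m³
  epoxy: E = 3.540 GPa, ρ = 1210 kg/m³
  elm: M = 5.04×10⁻³
  epoxy: M = 1.55×10⁻³
  tungsten: M = 1.05×10⁻³
Highest index: elm.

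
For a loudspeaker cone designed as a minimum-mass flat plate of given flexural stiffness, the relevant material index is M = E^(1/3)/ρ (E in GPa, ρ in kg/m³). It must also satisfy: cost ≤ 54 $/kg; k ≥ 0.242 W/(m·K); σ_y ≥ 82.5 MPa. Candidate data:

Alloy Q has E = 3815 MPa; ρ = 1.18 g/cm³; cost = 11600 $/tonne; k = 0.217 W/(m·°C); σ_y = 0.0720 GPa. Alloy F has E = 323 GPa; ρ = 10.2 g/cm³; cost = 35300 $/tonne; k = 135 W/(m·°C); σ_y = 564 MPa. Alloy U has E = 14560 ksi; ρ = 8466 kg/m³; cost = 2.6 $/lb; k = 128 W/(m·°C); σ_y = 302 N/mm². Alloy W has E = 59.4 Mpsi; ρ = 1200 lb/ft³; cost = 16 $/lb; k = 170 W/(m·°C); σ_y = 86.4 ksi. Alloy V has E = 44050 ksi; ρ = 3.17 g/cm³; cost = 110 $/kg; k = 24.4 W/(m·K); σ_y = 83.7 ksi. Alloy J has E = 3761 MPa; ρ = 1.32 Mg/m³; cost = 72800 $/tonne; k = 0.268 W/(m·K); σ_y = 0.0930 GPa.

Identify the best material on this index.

alloy F

Screen on constraints: cost ≤ 54 $/kg; k ≥ 0.242 W/(m·K); σ_y ≥ 82.5 MPa. Survivors: alloy F, alloy U, alloy W.
In SI units:
  alloy F: E = 323.0 GPa, ρ = 10200 kg/m³
  alloy U: E = 100.4 GPa, ρ = 8466 kg/m³
  alloy W: E = 409.5 GPa, ρ = 19220 kg/m³
  alloy F: M = 0.673×10⁻³
  alloy U: M = 0.549×10⁻³
  alloy W: M = 0.386×10⁻³
Alloy F has the largest M.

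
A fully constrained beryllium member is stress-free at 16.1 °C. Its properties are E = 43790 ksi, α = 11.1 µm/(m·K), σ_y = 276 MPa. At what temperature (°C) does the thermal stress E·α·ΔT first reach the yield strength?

98.5 °C

E = 43790 ksi = 301.9 GPa.
E·α·ΔT = 276.0 MPa ⇒ ΔT = 276.0 / (301.9×10³ × 11.1×10⁻⁶) = 82.36 K.
T = 16.1 + 82.36 = 98.46 °C.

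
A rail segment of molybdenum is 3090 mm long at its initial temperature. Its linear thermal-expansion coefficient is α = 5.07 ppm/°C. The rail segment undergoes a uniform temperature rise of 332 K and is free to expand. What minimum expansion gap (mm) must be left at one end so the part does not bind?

ΔL = α·L₀·ΔT = 5.07×10⁻⁶ × 3090 mm × 332.0 K = 5.20 mm.

5.20 mm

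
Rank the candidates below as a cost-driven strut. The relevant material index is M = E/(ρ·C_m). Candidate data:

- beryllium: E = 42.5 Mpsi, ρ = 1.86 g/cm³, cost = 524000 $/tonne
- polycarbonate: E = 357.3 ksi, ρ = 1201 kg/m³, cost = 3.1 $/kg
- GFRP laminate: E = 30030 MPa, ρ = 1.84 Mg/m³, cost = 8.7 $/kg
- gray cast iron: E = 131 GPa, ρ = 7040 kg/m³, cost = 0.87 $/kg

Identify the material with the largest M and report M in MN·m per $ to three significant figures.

Putting every candidate on a common basis:
  beryllium: E = 293.0 GPa, ρ = 1860 kg/m³, cost = 524.0 $/kg
  polycarbonate: E = 2.463 GPa, ρ = 1201 kg/m³, cost = 3.100 $/kg
  GFRP laminate: E = 30.03 GPa, ρ = 1840 kg/m³, cost = 8.700 $/kg
  gray cast iron: E = 131.0 GPa, ρ = 7040 kg/m³, cost = 0.8700 $/kg
  gray cast iron: M = 21.4 MN·m per $
  GFRP laminate: M = 1.88 MN·m per $
  polycarbonate: M = 0.662 MN·m per $
  beryllium: M = 0.301 MN·m per $
Gray cast iron has the largest M.

gray cast iron, M = 21.4 MN·m per $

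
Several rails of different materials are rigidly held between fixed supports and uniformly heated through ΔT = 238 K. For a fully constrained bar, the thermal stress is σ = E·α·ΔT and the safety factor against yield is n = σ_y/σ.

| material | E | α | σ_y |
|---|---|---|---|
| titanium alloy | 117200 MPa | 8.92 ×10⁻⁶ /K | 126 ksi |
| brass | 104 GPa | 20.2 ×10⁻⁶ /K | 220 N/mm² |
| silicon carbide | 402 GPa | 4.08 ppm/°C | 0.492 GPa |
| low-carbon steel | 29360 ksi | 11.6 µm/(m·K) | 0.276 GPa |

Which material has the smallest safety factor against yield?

brass

With everything in SI (GPa, ×10⁻⁶/K, MPa):
  titanium alloy: E = 117.2, α = 8.92, σ_y = 868.7 → σ = 249 MPa, n = 3.49
  brass: E = 104.0, α = 20.2, σ_y = 220.0 → σ = 500 MPa, n = 0.440
  silicon carbide: E = 402.0, α = 4.08, σ_y = 492.0 → σ = 390 MPa, n = 1.26
  low-carbon steel: E = 202.4, α = 11.6, σ_y = 276.0 → σ = 559 MPa, n = 0.494
Smallest n: brass with n = 0.440.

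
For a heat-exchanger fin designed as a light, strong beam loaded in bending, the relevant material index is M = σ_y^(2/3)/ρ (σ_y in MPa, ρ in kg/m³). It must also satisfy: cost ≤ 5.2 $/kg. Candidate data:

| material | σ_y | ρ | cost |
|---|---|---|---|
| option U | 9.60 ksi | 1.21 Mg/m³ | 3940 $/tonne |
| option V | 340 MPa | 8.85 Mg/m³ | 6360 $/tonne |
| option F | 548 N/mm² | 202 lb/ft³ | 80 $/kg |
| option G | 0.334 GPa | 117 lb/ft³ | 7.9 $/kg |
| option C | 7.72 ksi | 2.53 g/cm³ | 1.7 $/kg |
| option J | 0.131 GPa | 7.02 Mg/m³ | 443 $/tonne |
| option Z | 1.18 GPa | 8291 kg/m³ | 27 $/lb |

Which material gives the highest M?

Screen on constraints: cost ≤ 5.2 $/kg. Survivors: option U, option C, option J.
Normalizing units and computing the index:
  option U: σ_y = 66.19 MPa, ρ = 1210 kg/m³
  option C: σ_y = 53.23 MPa, ρ = 2530 kg/m³
  option J: σ_y = 131.0 MPa, ρ = 7020 kg/m³
  option U: M = 13.5×10⁻³
  option C: M = 5.59×10⁻³
  option J: M = 3.67×10⁻³
Highest index: option U.

option U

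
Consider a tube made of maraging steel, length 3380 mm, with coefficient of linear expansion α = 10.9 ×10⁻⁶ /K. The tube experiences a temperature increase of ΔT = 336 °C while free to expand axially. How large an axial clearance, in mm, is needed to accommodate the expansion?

12.4 mm

ΔL = α·L₀·ΔT = 10.9×10⁻⁶ × 3380 mm × 336.0 K = 12.4 mm.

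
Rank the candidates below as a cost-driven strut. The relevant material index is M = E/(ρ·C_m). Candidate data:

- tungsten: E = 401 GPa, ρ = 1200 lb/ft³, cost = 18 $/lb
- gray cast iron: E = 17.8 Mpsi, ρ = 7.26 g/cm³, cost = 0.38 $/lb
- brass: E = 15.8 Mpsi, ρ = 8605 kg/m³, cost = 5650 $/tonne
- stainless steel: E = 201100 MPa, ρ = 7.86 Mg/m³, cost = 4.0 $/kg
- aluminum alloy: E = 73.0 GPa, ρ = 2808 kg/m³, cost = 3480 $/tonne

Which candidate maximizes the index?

Putting every candidate on a common basis:
  tungsten: E = 401.0 GPa, ρ = 19220 kg/m³, cost = 39.68 $/kg
  gray cast iron: E = 122.7 GPa, ρ = 7260 kg/m³, cost = 0.8377 $/kg
  brass: E = 108.9 GPa, ρ = 8605 kg/m³, cost = 5.650 $/kg
  stainless steel: E = 201.1 GPa, ρ = 7860 kg/m³, cost = 4.000 $/kg
  aluminum alloy: E = 73.00 GPa, ρ = 2808 kg/m³, cost = 3.480 $/kg
  gray cast iron: M = 20.2 MN·m per $
  aluminum alloy: M = 7.47 MN·m per $
  stainless steel: M = 6.40 MN·m per $
  brass: M = 2.24 MN·m per $
  tungsten: M = 0.526 MN·m per $
Gray cast iron has the largest M.

gray cast iron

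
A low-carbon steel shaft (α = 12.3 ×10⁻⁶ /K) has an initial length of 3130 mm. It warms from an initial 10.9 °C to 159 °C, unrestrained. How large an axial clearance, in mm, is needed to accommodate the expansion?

ΔT = 159 − 10.9 = 148.1 K.
ΔL = α·L₀·ΔT = 12.3×10⁻⁶ × 3130 mm × 148.1 K = 5.70 mm.

5.70 mm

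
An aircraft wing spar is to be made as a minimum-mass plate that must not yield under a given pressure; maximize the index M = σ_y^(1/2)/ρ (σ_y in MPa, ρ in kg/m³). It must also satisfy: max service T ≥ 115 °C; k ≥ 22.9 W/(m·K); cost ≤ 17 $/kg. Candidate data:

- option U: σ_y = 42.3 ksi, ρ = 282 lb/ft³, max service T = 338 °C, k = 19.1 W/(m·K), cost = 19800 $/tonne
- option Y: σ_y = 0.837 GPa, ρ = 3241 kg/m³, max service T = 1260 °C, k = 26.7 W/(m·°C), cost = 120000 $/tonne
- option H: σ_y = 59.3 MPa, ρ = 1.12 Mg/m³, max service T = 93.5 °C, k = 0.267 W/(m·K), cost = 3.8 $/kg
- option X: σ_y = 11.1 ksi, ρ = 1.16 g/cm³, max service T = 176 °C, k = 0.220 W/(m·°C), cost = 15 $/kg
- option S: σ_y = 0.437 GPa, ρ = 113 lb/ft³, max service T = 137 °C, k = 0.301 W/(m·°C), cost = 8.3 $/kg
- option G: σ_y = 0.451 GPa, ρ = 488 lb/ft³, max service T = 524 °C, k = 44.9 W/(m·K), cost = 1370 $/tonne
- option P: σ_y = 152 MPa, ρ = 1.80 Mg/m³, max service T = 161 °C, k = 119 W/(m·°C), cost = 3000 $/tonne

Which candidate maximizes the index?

option P

Screen on constraints: max service T ≥ 115 °C; k ≥ 22.9 W/(m·K); cost ≤ 17 $/kg. Survivors: option G, option P.
Putting every candidate on a common basis:
  option G: σ_y = 451.0 MPa, ρ = 7817 kg/m³
  option P: σ_y = 152.0 MPa, ρ = 1800 kg/m³
  option P: M = 6.85×10⁻³
  option G: M = 2.72×10⁻³
Highest index: option P.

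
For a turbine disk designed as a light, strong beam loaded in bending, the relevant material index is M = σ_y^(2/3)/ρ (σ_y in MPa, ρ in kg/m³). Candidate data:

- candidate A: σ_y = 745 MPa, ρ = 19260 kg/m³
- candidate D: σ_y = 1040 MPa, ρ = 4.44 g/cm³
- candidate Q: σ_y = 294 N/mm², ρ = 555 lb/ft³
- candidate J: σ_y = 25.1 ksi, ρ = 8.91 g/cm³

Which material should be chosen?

In SI units:
  candidate A: σ_y = 745.0 MPa, ρ = 19260 kg/m³
  candidate D: σ_y = 1040 MPa, ρ = 4440 kg/m³
  candidate Q: σ_y = 294.0 MPa, ρ = 8890 kg/m³
  candidate J: σ_y = 173.1 MPa, ρ = 8910 kg/m³
  candidate D: M = 23.1×10⁻³
  candidate Q: M = 4.97×10⁻³
  candidate A: M = 4.27×10⁻³
  candidate J: M = 3.49×10⁻³
Candidate D has the largest M.

candidate D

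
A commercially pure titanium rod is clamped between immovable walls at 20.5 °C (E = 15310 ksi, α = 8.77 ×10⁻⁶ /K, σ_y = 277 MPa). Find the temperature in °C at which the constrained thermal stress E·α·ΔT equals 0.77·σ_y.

251 °C

E = 15310 ksi = 105.6 GPa.
E·α·ΔT = 213.3 MPa ⇒ ΔT = 213.3 / (105.6×10³ × 8.77×10⁻⁶) = 230.4 K.
T = 20.5 + 230.4 = 250.9 °C.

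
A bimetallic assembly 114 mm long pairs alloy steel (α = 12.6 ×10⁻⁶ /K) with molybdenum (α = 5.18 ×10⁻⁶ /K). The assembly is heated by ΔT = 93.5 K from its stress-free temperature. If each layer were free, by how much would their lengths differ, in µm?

79.1 µm

Δα = |12.6 − 5.18|×10⁻⁶/K = 7.42×10⁻⁶/K.
ΔL_mismatch = Δα·L·ΔT = 7.42×10⁻⁶ × 114.0 mm × 93.5 K = 79.1 µm.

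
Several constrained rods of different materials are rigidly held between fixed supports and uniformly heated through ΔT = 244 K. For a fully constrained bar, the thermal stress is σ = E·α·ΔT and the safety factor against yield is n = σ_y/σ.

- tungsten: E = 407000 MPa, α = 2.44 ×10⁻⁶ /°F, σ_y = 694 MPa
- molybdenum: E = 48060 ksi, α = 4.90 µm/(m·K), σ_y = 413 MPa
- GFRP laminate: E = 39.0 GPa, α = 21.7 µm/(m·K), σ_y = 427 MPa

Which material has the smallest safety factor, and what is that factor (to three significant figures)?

molybdenum, n = 1.04

Converting E to GPa, α to ×10⁻⁶/K, σ_y to MPa, then σ and n for each:
  tungsten: E = 407.0, α = 4.39, σ_y = 694.0 → σ = 436 MPa, n = 1.59
  molybdenum: E = 331.4, α = 4.90, σ_y = 413.0 → σ = 396 MPa, n = 1.04
  GFRP laminate: E = 39.00, α = 21.7, σ_y = 427.0 → σ = 206 MPa, n = 2.07
Molybdenum has the lowest safety factor, n = 1.04.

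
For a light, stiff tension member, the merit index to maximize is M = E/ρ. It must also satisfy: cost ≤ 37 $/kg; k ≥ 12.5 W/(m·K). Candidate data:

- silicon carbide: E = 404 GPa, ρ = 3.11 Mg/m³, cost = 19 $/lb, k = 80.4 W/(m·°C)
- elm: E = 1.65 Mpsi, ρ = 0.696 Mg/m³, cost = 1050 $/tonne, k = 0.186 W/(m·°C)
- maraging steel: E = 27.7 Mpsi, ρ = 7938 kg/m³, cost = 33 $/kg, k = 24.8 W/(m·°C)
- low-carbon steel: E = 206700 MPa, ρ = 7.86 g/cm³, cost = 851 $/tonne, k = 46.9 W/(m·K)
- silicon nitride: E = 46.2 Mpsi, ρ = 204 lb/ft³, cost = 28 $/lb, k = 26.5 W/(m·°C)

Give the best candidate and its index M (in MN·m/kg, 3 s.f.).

Screen on constraints: cost ≤ 37 $/kg; k ≥ 12.5 W/(m·K). Survivors: maraging steel, low-carbon steel.
In SI units:
  maraging steel: E = 191.0 GPa, ρ = 7938 kg/m³
  low-carbon steel: E = 206.7 GPa, ρ = 7860 kg/m³
  low-carbon steel: M = 26.3 MN·m/kg
  maraging steel: M = 24.1 MN·m/kg
Low-carbon steel has the largest M.

low-carbon steel, M = 26.3 MN·m/kg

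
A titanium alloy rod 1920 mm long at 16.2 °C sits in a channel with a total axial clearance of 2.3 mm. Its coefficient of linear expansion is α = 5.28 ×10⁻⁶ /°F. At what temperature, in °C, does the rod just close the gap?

142 °C

α = 5.28×10⁻⁶/°F × 9/5 = 9.50×10⁻⁶/K.
α·L₀·ΔT = 2.3 mm ⇒ ΔT = 2.3 / (9.50×10⁻⁶ × 1920.0) = 126.0 K.
T = 16.2 + 126.0 = 142.2 °C.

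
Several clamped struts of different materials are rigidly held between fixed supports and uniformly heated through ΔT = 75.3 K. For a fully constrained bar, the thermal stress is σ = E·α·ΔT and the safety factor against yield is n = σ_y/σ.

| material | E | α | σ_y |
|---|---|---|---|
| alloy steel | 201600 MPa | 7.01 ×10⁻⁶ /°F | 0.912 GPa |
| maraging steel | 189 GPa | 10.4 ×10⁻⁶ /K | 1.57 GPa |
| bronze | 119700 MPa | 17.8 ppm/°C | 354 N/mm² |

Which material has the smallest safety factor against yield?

bronze

Converting E to GPa, α to ×10⁻⁶/K, σ_y to MPa, then σ and n for each:
  alloy steel: E = 201.6, α = 12.6, σ_y = 912.0 → σ = 192 MPa, n = 4.76
  maraging steel: E = 189.0, α = 10.4, σ_y = 1570 → σ = 148 MPa, n = 10.6
  bronze: E = 119.7, α = 17.8, σ_y = 354.0 → σ = 160 MPa, n = 2.21
The minimum is bronze at n = 2.21.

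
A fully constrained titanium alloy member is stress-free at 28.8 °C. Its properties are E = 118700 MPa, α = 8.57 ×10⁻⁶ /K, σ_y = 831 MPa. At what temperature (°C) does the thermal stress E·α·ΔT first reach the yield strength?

846 °C

E = 118700 MPa = 118.7 GPa.
E·α·ΔT = 831.0 MPa ⇒ ΔT = 831.0 / (118.7×10³ × 8.57×10⁻⁶) = 816.9 K.
T = 28.8 + 816.9 = 845.7 °C.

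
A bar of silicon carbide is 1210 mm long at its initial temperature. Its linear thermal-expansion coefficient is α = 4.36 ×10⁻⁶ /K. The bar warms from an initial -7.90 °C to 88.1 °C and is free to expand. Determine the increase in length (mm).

ΔT = 88.1 − (-7.90) = 96.00 K.
ΔL = α·L₀·ΔT = 4.36×10⁻⁶ × 1210 mm × 96.00 K = 0.506 mm.

0.506 mm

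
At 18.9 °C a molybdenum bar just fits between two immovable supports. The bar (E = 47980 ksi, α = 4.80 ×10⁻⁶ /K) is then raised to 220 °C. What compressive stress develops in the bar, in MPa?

319 MPa

E = 47980 ksi = 330.8 GPa.
ΔT = 201.1 K. Constrained thermal stress σ = E·α·ΔT = 330.8×10³ MPa × 4.80×10⁻⁶ × 201.1 = 319 MPa (compressive).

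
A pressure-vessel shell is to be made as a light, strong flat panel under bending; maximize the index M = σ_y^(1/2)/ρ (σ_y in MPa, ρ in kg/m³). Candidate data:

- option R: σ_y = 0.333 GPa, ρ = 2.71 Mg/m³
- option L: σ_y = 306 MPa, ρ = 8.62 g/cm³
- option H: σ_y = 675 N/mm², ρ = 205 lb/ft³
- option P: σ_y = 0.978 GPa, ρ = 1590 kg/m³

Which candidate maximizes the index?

option P

After converting to SI:
  option R: σ_y = 333.0 MPa, ρ = 2710 kg/m³
  option L: σ_y = 306.0 MPa, ρ = 8620 kg/m³
  option H: σ_y = 675.0 MPa, ρ = 3284 kg/m³
  option P: σ_y = 978.0 MPa, ρ = 1590 kg/m³
  option P: M = 19.7×10⁻³
  option H: M = 7.91×10⁻³
  option R: M = 6.73×10⁻³
  option L: M = 2.03×10⁻³
The maximum is for option P.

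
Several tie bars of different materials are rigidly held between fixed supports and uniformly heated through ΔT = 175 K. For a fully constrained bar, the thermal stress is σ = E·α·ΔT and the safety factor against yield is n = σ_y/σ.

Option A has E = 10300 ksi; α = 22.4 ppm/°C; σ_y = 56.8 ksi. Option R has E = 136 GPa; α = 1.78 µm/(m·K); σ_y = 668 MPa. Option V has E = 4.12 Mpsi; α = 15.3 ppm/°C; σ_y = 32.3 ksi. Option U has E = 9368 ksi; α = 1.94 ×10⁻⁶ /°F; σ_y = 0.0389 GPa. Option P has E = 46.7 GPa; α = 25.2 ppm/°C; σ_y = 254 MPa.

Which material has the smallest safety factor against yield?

option U

In consistent units (E in GPa, α in ×10⁻⁶/K, σ_y in MPa):
  option A: E = 71.02, α = 22.4, σ_y = 391.6 → σ = 278 MPa, n = 1.41
  option R: E = 136.0, α = 1.78, σ_y = 668.0 → σ = 42.4 MPa, n = 15.8
  option V: E = 28.41, α = 15.3, σ_y = 222.7 → σ = 76.1 MPa, n = 2.93
  option U: E = 64.59, α = 3.49, σ_y = 38.90 → σ = 39.5 MPa, n = 0.986
  option P: E = 46.70, α = 25.2, σ_y = 254.0 → σ = 206 MPa, n = 1.23
Option U has the lowest safety factor, n = 0.986.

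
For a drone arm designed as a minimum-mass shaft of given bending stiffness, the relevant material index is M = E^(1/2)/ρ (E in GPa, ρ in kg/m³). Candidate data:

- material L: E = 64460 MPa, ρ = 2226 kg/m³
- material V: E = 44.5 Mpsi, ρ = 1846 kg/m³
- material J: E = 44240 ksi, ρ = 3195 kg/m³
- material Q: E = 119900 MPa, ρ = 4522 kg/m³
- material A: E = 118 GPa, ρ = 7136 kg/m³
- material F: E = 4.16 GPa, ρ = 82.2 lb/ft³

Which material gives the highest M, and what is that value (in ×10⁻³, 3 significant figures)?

Convert each candidate to consistent units, then evaluate M:
  material L: E = 64.46 GPa, ρ = 2226 kg/m³
  material V: E = 306.8 GPa, ρ = 1846 kg/m³
  material J: E = 305.0 GPa, ρ = 3195 kg/m³
  material Q: E = 119.9 GPa, ρ = 4522 kg/m³
  material A: E = 118.0 GPa, ρ = 7136 kg/m³
  material F: E = 4.160 GPa, ρ = 1317 kg/m³
  material V: M = 9.49×10⁻³
  material J: M = 5.47×10⁻³
  material L: M = 3.61×10⁻³
  material Q: M = 2.42×10⁻³
  material F: M = 1.55×10⁻³
  material A: M = 1.52×10⁻³
Material V has the largest M.

material V, M = 9.49×10⁻³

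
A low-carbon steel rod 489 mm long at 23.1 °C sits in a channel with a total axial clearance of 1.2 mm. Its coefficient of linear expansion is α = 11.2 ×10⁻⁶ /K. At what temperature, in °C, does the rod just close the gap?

α·L₀·ΔT = 1.2 mm ⇒ ΔT = 1.2 / (11.2×10⁻⁶ × 489.0) = 219.1 K.
T = 23.1 + 219.1 = 242.2 °C.

242 °C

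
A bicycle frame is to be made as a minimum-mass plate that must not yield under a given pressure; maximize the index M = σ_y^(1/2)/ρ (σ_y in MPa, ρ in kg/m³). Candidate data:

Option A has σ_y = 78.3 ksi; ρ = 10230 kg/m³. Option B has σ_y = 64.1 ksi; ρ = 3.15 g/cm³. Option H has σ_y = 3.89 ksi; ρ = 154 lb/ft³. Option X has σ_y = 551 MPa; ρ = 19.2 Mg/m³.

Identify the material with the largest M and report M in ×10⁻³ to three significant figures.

option B, M = 6.67×10⁻³

Normalizing units and computing the index:
  option A: σ_y = 539.9 MPa, ρ = 10230 kg/m³
  option B: σ_y = 442.0 MPa, ρ = 3150 kg/m³
  option H: σ_y = 26.82 MPa, ρ = 2467 kg/m³
  option X: σ_y = 551.0 MPa, ρ = 19200 kg/m³
  option B: M = 6.67×10⁻³
  option A: M = 2.27×10⁻³
  option H: M = 2.10×10⁻³
  option X: M = 1.22×10⁻³
Option B ranks first.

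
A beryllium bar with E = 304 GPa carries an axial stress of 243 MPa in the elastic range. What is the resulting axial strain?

7.99×10⁻⁴

ε = σ/E = 243 / 304000 = 7.99×10⁻⁴.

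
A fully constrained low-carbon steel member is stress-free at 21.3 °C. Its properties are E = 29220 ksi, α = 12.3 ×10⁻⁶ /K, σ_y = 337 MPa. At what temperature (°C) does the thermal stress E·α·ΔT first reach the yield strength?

157 °C

E = 29220 ksi = 201.5 GPa.
E·α·ΔT = 337.0 MPa ⇒ ΔT = 337.0 / (201.5×10³ × 12.3×10⁻⁶) = 136.0 K.
T = 21.3 + 136.0 = 157.3 °C.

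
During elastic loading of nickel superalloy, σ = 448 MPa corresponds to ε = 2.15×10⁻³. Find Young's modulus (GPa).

E = σ/ε = 448 MPa / 2.15×10⁻³ = 208400 MPa = 208 GPa.

208 GPa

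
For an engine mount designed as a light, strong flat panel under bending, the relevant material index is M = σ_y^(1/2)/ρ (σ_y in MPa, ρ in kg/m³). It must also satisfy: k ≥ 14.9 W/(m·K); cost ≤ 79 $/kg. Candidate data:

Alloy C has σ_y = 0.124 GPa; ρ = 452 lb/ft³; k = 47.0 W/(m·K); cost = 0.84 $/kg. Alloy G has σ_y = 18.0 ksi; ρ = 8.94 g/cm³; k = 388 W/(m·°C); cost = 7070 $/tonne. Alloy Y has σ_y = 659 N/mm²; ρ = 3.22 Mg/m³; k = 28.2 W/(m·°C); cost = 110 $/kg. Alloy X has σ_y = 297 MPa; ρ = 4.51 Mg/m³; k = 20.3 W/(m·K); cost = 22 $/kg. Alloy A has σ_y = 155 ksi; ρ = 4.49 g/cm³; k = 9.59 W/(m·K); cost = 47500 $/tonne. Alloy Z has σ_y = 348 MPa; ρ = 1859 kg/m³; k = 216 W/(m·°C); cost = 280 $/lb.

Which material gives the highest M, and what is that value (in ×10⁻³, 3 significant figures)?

alloy X, M = 3.82×10⁻³

Screen on constraints: k ≥ 14.9 W/(m·K); cost ≤ 79 $/kg. Survivors: alloy C, alloy G, alloy X.
Normalizing units and computing the index:
  alloy C: σ_y = 124.0 MPa, ρ = 7240 kg/m³
  alloy G: σ_y = 124.1 MPa, ρ = 8940 kg/m³
  alloy X: σ_y = 297.0 MPa, ρ = 4510 kg/m³
  alloy X: M = 3.82×10⁻³
  alloy C: M = 1.54×10⁻³
  alloy G: M = 1.25×10⁻³
Alloy X has the largest M.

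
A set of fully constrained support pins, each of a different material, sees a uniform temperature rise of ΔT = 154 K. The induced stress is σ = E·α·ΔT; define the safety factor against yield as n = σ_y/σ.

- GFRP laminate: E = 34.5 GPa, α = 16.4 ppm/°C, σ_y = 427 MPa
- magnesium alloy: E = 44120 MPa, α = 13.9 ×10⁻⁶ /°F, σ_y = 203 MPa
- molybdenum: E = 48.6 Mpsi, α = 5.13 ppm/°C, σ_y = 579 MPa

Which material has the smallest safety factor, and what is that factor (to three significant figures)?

magnesium alloy, n = 1.19

In consistent units (E in GPa, α in ×10⁻⁶/K, σ_y in MPa):
  GFRP laminate: E = 34.50, α = 16.4, σ_y = 427.0 → σ = 87.1 MPa, n = 4.90
  magnesium alloy: E = 44.12, α = 25.0, σ_y = 203.0 → σ = 170 MPa, n = 1.19
  molybdenum: E = 335.1, α = 5.13, σ_y = 579.0 → σ = 265 MPa, n = 2.19
Smallest n: magnesium alloy with n = 1.19.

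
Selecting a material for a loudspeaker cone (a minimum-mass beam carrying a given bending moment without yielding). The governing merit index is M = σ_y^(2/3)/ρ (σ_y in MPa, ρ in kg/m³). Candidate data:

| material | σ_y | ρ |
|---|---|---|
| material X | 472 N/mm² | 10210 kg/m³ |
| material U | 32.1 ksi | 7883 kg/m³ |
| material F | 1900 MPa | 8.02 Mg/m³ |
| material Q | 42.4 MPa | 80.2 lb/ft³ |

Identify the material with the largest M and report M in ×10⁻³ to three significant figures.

Convert each candidate to consistent units, then evaluate M:
  material X: σ_y = 472.0 MPa, ρ = 10210 kg/m³
  material U: σ_y = 221.3 MPa, ρ = 7883 kg/m³
  material F: σ_y = 1900 MPa, ρ = 8020 kg/m³
  material Q: σ_y = 42.40 MPa, ρ = 1285 kg/m³
  material F: M = 19.1×10⁻³
  material Q: M = 9.46×10⁻³
  material X: M = 5.94×10⁻³
  material U: M = 4.64×10⁻³
Material F has the largest M.

material F, M = 19.1×10⁻³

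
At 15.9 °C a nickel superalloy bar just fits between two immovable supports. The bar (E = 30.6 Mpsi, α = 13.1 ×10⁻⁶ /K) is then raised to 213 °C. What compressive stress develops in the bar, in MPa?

545 MPa

E = 30.6 Mpsi = 211.0 GPa.
ΔT = 197.1 K. Constrained thermal stress σ = E·α·ΔT = 211.0×10³ MPa × 13.1×10⁻⁶ × 197.1 = 545 MPa (compressive).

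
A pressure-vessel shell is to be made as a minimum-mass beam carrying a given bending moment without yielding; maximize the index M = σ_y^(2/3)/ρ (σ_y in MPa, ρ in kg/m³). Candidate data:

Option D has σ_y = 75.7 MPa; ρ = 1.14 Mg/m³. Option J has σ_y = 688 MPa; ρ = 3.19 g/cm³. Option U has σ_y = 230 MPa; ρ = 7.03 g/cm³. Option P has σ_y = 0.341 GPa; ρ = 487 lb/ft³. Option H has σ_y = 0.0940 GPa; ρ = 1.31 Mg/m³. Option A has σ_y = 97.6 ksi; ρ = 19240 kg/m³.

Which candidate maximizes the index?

After converting to SI:
  option D: σ_y = 75.70 MPa, ρ = 1140 kg/m³
  option J: σ_y = 688.0 MPa, ρ = 3190 kg/m³
  option U: σ_y = 230.0 MPa, ρ = 7030 kg/m³
  option P: σ_y = 341.0 MPa, ρ = 7801 kg/m³
  option H: σ_y = 94.00 MPa, ρ = 1310 kg/m³
  option A: σ_y = 672.9 MPa, ρ = 19240 kg/m³
  option J: M = 24.4×10⁻³
  option H: M = 15.8×10⁻³
  option D: M = 15.7×10⁻³
  option P: M = 6.26×10⁻³
  option U: M = 5.34×10⁻³
  option A: M = 3.99×10⁻³
Option J has the largest M.

option J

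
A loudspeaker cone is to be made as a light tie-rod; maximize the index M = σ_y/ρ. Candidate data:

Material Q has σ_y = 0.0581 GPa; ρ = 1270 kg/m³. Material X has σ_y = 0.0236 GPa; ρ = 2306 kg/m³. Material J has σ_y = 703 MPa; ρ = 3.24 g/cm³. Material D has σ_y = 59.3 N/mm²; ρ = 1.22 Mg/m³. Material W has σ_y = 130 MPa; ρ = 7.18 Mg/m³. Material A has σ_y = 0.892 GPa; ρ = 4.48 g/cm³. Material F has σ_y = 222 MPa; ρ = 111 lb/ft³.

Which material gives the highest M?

material J

After converting to SI:
  material Q: σ_y = 58.10 MPa, ρ = 1270 kg/m³
  material X: σ_y = 23.60 MPa, ρ = 2306 kg/m³
  material J: σ_y = 703.0 MPa, ρ = 3240 kg/m³
  material D: σ_y = 59.30 MPa, ρ = 1220 kg/m³
  material W: σ_y = 130.0 MPa, ρ = 7180 kg/m³
  material A: σ_y = 892.0 MPa, ρ = 4480 kg/m³
  material F: σ_y = 222.0 MPa, ρ = 1778 kg/m³
  material J: M = 217 kN·m/kg
  material A: M = 199 kN·m/kg
  material F: M = 125 kN·m/kg
  material D: M = 48.6 kN·m/kg
  material Q: M = 45.7 kN·m/kg
  material W: M = 18.1 kN·m/kg
  material X: M = 10.2 kN·m/kg
Material J has the largest M.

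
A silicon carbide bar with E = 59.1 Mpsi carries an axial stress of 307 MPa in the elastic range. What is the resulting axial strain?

7.53×10⁻⁴

E = 59.1 Mpsi = 407.5 GPa = 407500 MPa.
ε = σ/E = 307 / 407500 = 7.53×10⁻⁴.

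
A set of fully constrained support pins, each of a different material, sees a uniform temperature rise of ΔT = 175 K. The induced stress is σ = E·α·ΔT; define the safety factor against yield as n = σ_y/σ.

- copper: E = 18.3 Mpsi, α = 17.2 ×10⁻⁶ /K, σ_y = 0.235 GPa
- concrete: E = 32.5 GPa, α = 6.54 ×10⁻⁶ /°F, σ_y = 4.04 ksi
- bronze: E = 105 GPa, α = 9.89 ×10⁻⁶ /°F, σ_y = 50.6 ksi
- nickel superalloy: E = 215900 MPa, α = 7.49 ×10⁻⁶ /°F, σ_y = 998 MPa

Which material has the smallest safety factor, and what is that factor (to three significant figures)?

In consistent units (E in GPa, α in ×10⁻⁶/K, σ_y in MPa):
  copper: E = 126.2, α = 17.2, σ_y = 235.0 → σ = 380 MPa, n = 0.619
  concrete: E = 32.50, α = 11.8, σ_y = 27.85 → σ = 67.0 MPa, n = 0.416
  bronze: E = 105.0, α = 17.8, σ_y = 348.9 → σ = 327 MPa, n = 1.07
  nickel superalloy: E = 215.9, α = 13.5, σ_y = 998.0 → σ = 509 MPa, n = 1.96
Concrete has the lowest safety factor, n = 0.416.

concrete, n = 0.416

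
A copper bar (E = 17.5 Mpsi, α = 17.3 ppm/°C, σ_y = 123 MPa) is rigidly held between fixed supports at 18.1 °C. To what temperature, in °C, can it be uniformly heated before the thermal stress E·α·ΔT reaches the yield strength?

77.0 °C

E = 17.5 Mpsi = 120.7 GPa.
E·α·ΔT = 123.0 MPa ⇒ ΔT = 123.0 / (120.7×10³ × 17.3×10⁻⁶) = 58.93 K.
T = 18.1 + 58.93 = 77.03 °C.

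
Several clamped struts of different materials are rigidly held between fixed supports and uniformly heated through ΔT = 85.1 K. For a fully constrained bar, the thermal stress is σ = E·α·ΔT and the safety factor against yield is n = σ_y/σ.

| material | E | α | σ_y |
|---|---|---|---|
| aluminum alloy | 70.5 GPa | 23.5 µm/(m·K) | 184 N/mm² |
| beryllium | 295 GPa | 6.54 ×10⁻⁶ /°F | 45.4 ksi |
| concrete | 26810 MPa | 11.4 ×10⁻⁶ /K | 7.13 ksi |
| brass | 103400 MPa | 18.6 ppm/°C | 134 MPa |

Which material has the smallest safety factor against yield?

brass

Converting E to GPa, α to ×10⁻⁶/K, σ_y to MPa, then σ and n for each:
  aluminum alloy: E = 70.50, α = 23.5, σ_y = 184.0 → σ = 141 MPa, n = 1.31
  beryllium: E = 295.0, α = 11.8, σ_y = 313.0 → σ = 296 MPa, n = 1.06
  concrete: E = 26.81, α = 11.4, σ_y = 49.16 → σ = 26.0 MPa, n = 1.89
  brass: E = 103.4, α = 18.6, σ_y = 134.0 → σ = 164 MPa, n = 0.819
Smallest n: brass with n = 0.819.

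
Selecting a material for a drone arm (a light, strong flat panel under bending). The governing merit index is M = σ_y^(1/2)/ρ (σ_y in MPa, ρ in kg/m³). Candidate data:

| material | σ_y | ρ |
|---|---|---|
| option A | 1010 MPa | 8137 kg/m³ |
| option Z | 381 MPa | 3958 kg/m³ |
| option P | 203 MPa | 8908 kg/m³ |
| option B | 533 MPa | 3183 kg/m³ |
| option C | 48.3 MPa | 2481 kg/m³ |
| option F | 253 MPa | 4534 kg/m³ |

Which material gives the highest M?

Computing M directly (units already consistent):
  option B: M = 7.25×10⁻³
  option Z: M = 4.93×10⁻³
  option A: M = 3.91×10⁻³
  option F: M = 3.51×10⁻³
  option C: M = 2.80×10⁻³
  option P: M = 1.60×10⁻³
The maximum is for option B.

option B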